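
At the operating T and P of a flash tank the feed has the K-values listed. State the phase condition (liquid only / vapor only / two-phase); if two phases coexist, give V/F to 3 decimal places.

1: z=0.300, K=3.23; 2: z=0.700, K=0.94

ΣzᵢKᵢ = 1.627; Σzᵢ/Kᵢ = 0.838.
Since Σzᵢ/Kᵢ < 1 the mixture is above its dew point — single vapor phase.

vapor only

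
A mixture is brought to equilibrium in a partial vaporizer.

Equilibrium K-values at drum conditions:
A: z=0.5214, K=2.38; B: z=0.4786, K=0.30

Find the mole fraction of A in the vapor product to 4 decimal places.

y_A = 0.8010

Material balance + equilibrium reduce to Σ zᵢ(Kᵢ−1)/(1+β(Kᵢ−1)) = 0.
g(0) = ΣzᵢKᵢ − 1 = 0.3845 and g(1) = 1 − Σzᵢ/Kᵢ = -0.8144, so a root lies in (0, 1).
Binary case is linear: z₁(K₁−1)(1+β(K₂−1)) + z₂(K₂−1)(1+β(K₁−1)) = 0
⇒ β = [z₁(K₁−1)+z₂(K₂−1)] / [−(K₁−1)(K₂−1)] = 0.38451/0.96600 = 0.3980
Compositions from xᵢ = zᵢ/(1+β(Kᵢ−1)), yᵢ = Kᵢxᵢ:
  A: x = 0.3365, y = 0.8010
  B: x = 0.6635, y = 0.1990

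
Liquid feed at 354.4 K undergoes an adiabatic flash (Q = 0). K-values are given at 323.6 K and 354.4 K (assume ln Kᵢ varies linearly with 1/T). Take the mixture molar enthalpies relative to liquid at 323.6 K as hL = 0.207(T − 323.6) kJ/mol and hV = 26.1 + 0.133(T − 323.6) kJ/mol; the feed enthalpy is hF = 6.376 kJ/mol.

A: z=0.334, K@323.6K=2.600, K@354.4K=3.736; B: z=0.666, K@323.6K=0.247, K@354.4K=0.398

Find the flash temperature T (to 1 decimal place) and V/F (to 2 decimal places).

Adiabatic flash: solve Rachford–Rice at each trial T, then check hF = ψ·hV(T) + (1−ψ)·hL(T).
  T = 323.6 K: K = (2.600, 0.247), RR gives ψ = 0.027, H_out = 0.713 kJ/mol
  T = 354.4 K: K = (3.736, 0.398), RR gives ψ = 0.311, H_out = 13.793 kJ/mol
  T = 339.0 K: K = (3.142, 0.317), RR gives ψ = 0.178, H_out = 7.634 kJ/mol
  T = 331.3 K: K = (2.865, 0.281), RR gives ψ = 0.107, H_out = 4.329 kJ/mol
  T = 335.1 K: K = (3.000, 0.298), RR gives ψ = 0.143, H_out = 5.990 kJ/mol
  T = 337.1 K: K = (3.073, 0.308), RR gives ψ = 0.161, H_out = 6.840 kJ/mol
Linear interpolation between T = 335.1 (H_out = 5.990) and T = 337.1 (H_out = 6.840) on hF = 6.376 gives T ≈ 336.0 K, at which ψ = 0.15.

T = 336.0 K, V/F = 0.15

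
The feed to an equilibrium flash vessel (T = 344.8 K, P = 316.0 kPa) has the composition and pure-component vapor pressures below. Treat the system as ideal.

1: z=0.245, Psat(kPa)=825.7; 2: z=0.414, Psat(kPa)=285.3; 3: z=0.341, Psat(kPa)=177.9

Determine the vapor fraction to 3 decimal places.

Raoult's law: Kᵢ = Pᵢˢᵃᵗ/P = Pᵢˢᵃᵗ/316.0.
  K_1 = 825.7/316.0 = 2.61297, K_2 = 285.3/316.0 = 0.90285, K_3 = 177.9/316.0 = 0.56297
Rachford–Rice: g(ψ) = Σ zᵢ(Kᵢ−1)/(1+ψ(Kᵢ−1)) = 0.
Check two-phase: ΣzᵢKᵢ = 1.206 > 1 and Σzᵢ/Kᵢ = 1.158 > 1, so g(0) = 0.206 > 0 and g(1) = -0.158 < 0.
Newton–Raphson from ψ = 0.5:
  ψ = 0.500: g = -0.0142, g' = -0.306 → ψ = 0.454
Converged at ψ = 0.454.

ψ = 0.454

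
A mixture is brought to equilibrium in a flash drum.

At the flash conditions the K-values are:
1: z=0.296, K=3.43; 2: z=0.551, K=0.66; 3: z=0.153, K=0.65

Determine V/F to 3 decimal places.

Material balance + equilibrium reduce to Σ zᵢ(Kᵢ−1)/(1+V/F(Kᵢ−1)) = 0.
g(0) = ΣzᵢKᵢ − 1 = 0.478 and g(1) = 1 − Σzᵢ/Kᵢ = -0.157, so a root lies in (0, 1).
Newton iteration, V/F⁰ = 0.5:
  V/F = 0.500: g = 0.0341, g' = -0.476 → V/F = 0.572
  V/F = 0.572: g = 0.0016, g' = -0.434 → V/F = 0.575
Converged at V/F = 0.575.

V/F = 0.575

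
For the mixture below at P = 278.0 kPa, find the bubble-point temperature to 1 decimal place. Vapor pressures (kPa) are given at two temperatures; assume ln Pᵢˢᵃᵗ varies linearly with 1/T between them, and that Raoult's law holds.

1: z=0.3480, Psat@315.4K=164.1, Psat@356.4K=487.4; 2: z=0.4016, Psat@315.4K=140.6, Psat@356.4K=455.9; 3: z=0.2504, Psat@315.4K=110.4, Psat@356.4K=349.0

Bubble-point temperature: ΣzᵢPᵢˢᵃᵗ(T) = P. Interpolate ln Pᵢˢᵃᵗ = aᵢ + bᵢ/T.
  T = 315.4 K: ΣzᵢPᵢˢᵃᵗ = 141.22 kPa
  T = 356.4 K: ΣzᵢPᵢˢᵃᵗ = 440.09 kPa
  T = 335.9 K: ΣzᵢPᵢˢᵃᵗ = 258.04 kPa
  T = 346.1 K: ΣzᵢPᵢˢᵃᵗ = 339.21 kPa
  T = 341.0 K: ΣzᵢPᵢˢᵃᵗ = 296.46 kPa
  T = 338.4 K: ΣzᵢPᵢˢᵃᵗ = 276.35 kPa
Interpolating between 338.4 K and 341.0 K gives T ≈ 338.6 K.

T = 338.6 K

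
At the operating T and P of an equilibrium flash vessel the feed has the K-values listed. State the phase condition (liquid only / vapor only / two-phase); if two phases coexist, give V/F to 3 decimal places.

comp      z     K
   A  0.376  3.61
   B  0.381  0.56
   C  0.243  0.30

two-phase, V/F = 0.443

ΣzᵢKᵢ = 1.644; Σzᵢ/Kᵢ = 1.595.
Both exceed 1, so a two-phase solution exists.
Material balance + equilibrium reduce to Σ zᵢ(Kᵢ−1)/(1+ψ(Kᵢ−1)) = 0.
Iterate (Newton) starting at ψ = 0.56:
  ψ = 0.560: g = -0.1036, g' = -0.875 → ψ = 0.442
  ψ = 0.442: g = 0.0016, g' = -0.916 → ψ = 0.443
Converged at ψ = 0.443.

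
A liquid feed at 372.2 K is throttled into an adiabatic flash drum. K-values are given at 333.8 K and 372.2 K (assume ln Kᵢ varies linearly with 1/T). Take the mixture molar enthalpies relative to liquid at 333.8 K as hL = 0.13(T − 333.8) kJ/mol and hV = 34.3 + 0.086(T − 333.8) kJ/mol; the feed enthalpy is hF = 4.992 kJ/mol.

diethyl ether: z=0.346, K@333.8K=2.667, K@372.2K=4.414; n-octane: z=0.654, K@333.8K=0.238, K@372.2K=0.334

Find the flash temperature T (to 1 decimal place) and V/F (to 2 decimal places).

Adiabatic flash: solve Rachford–Rice at each trial T, then check hF = ψ·hV(T) + (1−ψ)·hL(T).
  T = 333.8 K: K = (2.667, 0.238), RR gives ψ = 0.062, H_out = 2.118 kJ/mol
  T = 372.2 K: K = (4.414, 0.334), RR gives ψ = 0.328, H_out = 15.687 kJ/mol
  T = 353.0 K: K = (3.478, 0.285), RR gives ψ = 0.220, H_out = 9.847 kJ/mol
  T = 343.4 K: K = (3.057, 0.261), RR gives ψ = 0.150, H_out = 6.337 kJ/mol
  T = 338.6 K: K = (2.858, 0.249), RR gives ψ = 0.109, H_out = 4.339 kJ/mol
  T = 341.0 K: K = (2.957, 0.255), RR gives ψ = 0.130, H_out = 5.362 kJ/mol
Linear interpolation between T = 338.6 (H_out = 4.339) and T = 341.0 (H_out = 5.362) on hF = 4.992 gives T ≈ 340.1 K, at which ψ = 0.12.

T = 340.1 K, V/F = 0.12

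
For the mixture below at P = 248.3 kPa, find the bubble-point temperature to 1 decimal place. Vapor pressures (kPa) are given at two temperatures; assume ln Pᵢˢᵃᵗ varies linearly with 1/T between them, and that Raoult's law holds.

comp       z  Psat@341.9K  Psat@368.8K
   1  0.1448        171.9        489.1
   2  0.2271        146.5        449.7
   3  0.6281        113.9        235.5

T = 360.9 K

Bubble-point temperature: ΣzᵢPᵢˢᵃᵗ(T) = P. Interpolate ln Pᵢˢᵃᵗ = aᵢ + bᵢ/T.
  T = 341.9 K: ΣzᵢPᵢˢᵃᵗ = 129.70 kPa
  T = 368.8 K: ΣzᵢPᵢˢᵃᵗ = 320.87 kPa
  T = 355.4 K: ΣzᵢPᵢˢᵃᵗ = 207.01 kPa
  T = 362.1 K: ΣzᵢPᵢˢᵃᵗ = 258.52 kPa
  T = 358.8 K: ΣzᵢPᵢˢᵃᵗ = 231.90 kPa
  T = 360.5 K: ΣzᵢPᵢˢᵃᵗ = 245.30 kPa
Interpolating between 360.5 K and 362.1 K gives T ≈ 360.9 K.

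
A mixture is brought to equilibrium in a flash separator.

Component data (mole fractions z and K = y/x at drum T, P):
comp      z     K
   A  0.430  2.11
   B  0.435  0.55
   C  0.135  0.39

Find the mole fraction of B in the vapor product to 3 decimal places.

Rachford–Rice: g(β) = Σ zᵢ(Kᵢ−1)/(1+β(Kᵢ−1)) = 0.
Check two-phase: ΣzᵢKᵢ = 1.199 > 1 and Σzᵢ/Kᵢ = 1.341 > 1, so g(0) = 0.199 > 0 and g(1) = -0.341 < 0.
Newton iteration, β⁰ = 0.47:
  β = 0.470: g = -0.0500, g' = -0.469 → β = 0.363
  β = 0.363: g = 0.0003, g' = -0.478 → β = 0.364
Converged at β = 0.364.
Compositions from xᵢ = zᵢ/(1+β(Kᵢ−1)), yᵢ = Kᵢxᵢ:
  A: x = 0.306, y = 0.646
  B: x = 0.520, y = 0.286
  C: x = 0.174, y = 0.068

y_B = 0.286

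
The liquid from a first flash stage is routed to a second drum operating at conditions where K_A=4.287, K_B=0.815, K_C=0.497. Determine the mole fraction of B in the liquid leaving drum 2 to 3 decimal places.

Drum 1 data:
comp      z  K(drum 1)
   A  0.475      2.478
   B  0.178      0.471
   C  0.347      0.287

x_B (drum 2) = 0.245

Drum 1:
Rachford–Rice: g(ψ₁) = Σ zᵢ(Kᵢ−1)/(1+ψ₁(Kᵢ−1)) = 0.
g(0) = ΣzᵢKᵢ − 1 = 0.360 and g(1) = 1 − Σzᵢ/Kᵢ = -0.779, so a root lies in (0, 1).
Newton–Raphson from ψ₁ = 0.69:
  ψ₁ = 0.690: g = -0.2877, g' = -1.061 → ψ₁ = 0.419
  ψ₁ = 0.419: g = -0.0402, g' = -0.837 → ψ₁ = 0.371
Converged at ψ₁ = 0.371.
Drum-1 compositions:
  A: x = 0.307, y = 0.760
  B: x = 0.221, y = 0.104
  C: x = 0.472, y = 0.135
Drum-2 feed = drum-1 liquid: z₂ = (0.3068, 0.2214, 0.4717).
Drum 2:
Material balance + equilibrium reduce to Σ zᵢ(Kᵢ−1)/(1+ψ₂(Kᵢ−1)) = 0.
g(0) = ΣzᵢKᵢ − 1 = 0.730 and g(1) = 1 − Σzᵢ/Kᵢ = -0.292, so a root lies in (0, 1).
Newton–Raphson from ψ₂ = 0.5:
  ψ₂ = 0.500: g = 0.0194, g' = -0.697 → ψ₂ = 0.528
Converged at ψ₂ = 0.528.
  A: x = 0.112, y = 0.481
  B: x = 0.245, y = 0.200
  C: x = 0.642, y = 0.319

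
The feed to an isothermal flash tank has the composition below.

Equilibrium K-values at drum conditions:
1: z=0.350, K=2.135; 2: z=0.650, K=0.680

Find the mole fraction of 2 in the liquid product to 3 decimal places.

Let β = V/F and solve Σ zᵢ(Kᵢ−1)/(1+β(Kᵢ−1)) = 0.
g(0) = ΣzᵢKᵢ − 1 = 0.189 and g(1) = 1 − Σzᵢ/Kᵢ = -0.120, so a root lies in (0, 1).
Newton iteration, β⁰ = 0.4:
  β = 0.400: g = 0.0347, g' = -0.301 → β = 0.515
  β = 0.515: g = 0.0016, g' = -0.275 → β = 0.521
Converged at β = 0.521.
Compositions from xᵢ = zᵢ/(1+β(Kᵢ−1)), yᵢ = Kᵢxᵢ:
  1: x = 0.220, y = 0.470
  2: x = 0.780, y = 0.530

x_2 = 0.780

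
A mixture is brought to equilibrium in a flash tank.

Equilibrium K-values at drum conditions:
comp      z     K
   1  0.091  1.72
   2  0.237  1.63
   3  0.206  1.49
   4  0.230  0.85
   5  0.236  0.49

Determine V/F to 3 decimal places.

Rachford–Rice: g(V/F) = Σ zᵢ(Kᵢ−1)/(1+V/F(Kᵢ−1)) = 0.
g(0) = ΣzᵢKᵢ − 1 = 0.161 and g(1) = 1 − Σzᵢ/Kᵢ = -0.089, so a root lies in (0, 1).
Iterate (Newton) starting at V/F = 0.31:
  V/F = 0.310: g = 0.0870, g' = -0.227 → V/F = 0.693
  V/F = 0.693: g = -0.0017, g' = -0.247 → V/F = 0.686
Converged at V/F = 0.686.

V/F = 0.686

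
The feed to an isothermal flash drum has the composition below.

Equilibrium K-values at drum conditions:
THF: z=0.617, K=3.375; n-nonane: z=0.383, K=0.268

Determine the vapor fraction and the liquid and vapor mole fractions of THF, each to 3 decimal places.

Newton–Raphson from ψ = 0.5:
  ψ = 0.500: g = 0.2277, g' = -1.238 → ψ = 0.684
  ψ = 0.684: g = -0.0031, g' = -1.328 → ψ = 0.682
Converged at ψ = 0.682.
Compositions from xᵢ = zᵢ/(1+ψ(Kᵢ−1)), yᵢ = Kᵢxᵢ:
  THF: x = 0.236, y = 0.795
  n-nonane: x = 0.764, y = 0.205

ψ = 0.682, x_THF = 0.236, y_THF = 0.795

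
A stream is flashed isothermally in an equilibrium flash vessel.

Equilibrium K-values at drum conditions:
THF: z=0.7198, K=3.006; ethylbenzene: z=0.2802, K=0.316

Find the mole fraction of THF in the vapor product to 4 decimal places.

y_THF = 0.7644

Binary case is linear: z₁(K₁−1)(1+β(K₂−1)) + z₂(K₂−1)(1+β(K₁−1)) = 0
⇒ β = [z₁(K₁−1)+z₂(K₂−1)] / [−(K₁−1)(K₂−1)] = 1.25226/1.37210 = 0.9127
Compositions from xᵢ = zᵢ/(1+β(Kᵢ−1)), yᵢ = Kᵢxᵢ:
  THF: x = 0.2543, y = 0.7644
  ethylbenzene: x = 0.7457, y = 0.2356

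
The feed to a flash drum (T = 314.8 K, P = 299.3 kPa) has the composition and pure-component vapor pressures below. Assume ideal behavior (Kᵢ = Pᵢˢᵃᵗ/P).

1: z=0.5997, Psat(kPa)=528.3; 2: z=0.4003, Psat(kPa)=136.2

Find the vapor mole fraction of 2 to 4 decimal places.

y_2 = 0.2658

Raoult's law: Kᵢ = Pᵢˢᵃᵗ/P = Pᵢˢᵃᵗ/299.3.
  K_1 = 528.3/299.3 = 1.765119, K_2 = 136.2/299.3 = 0.455062
Rachford–Rice: g(V/F) = Σ zᵢ(Kᵢ−1)/(1+V/F(Kᵢ−1)) = 0.
Feasibility: ΣzᵢKᵢ = 1.2407, Σzᵢ/Kᵢ = 1.2194 — both > 1, two phases present.
Binary case is linear: z₁(K₁−1)(1+V/F(K₂−1)) + z₂(K₂−1)(1+V/F(K₁−1)) = 0
⇒ V/F = [z₁(K₁−1)+z₂(K₂−1)] / [−(K₁−1)(K₂−1)] = 0.24070/0.41694 = 0.5773
Compositions from xᵢ = zᵢ/(1+V/F(Kᵢ−1)), yᵢ = Kᵢxᵢ:
  1: x = 0.4160, y = 0.7342
  2: x = 0.5840, y = 0.2658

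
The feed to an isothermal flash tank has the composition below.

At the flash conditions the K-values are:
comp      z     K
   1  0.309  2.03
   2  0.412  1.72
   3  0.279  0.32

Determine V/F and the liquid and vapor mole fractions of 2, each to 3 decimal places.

V/F = 0.729, x_2 = 0.270, y_2 = 0.465

Rachford–Rice: g(V/F) = Σ zᵢ(Kᵢ−1)/(1+V/F(Kᵢ−1)) = 0.
Feasibility: ΣzᵢKᵢ = 1.425, Σzᵢ/Kᵢ = 1.264 — both > 1, two phases present.
Iterate (Newton) starting at V/F = 0.6:
  V/F = 0.600: g = 0.0834, g' = -0.597 → V/F = 0.740
  V/F = 0.740: g = -0.0074, g' = -0.719 → V/F = 0.729
Converged at V/F = 0.729.
Compositions from xᵢ = zᵢ/(1+V/F(Kᵢ−1)), yᵢ = Kᵢxᵢ:
  1: x = 0.176, y = 0.358
  2: x = 0.270, y = 0.465
  3: x = 0.553, y = 0.177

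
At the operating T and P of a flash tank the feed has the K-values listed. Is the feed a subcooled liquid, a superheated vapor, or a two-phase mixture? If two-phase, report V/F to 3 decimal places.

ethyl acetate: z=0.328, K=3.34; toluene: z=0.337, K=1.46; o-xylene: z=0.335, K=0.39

ΣzᵢKᵢ = 1.718; Σzᵢ/Kᵢ = 1.188.
Both exceed 1, so a two-phase solution exists.
Material balance + equilibrium reduce to Σ zᵢ(Kᵢ−1)/(1+ψ(Kᵢ−1)) = 0.
Newton–Raphson from ψ = 0.48:
  ψ = 0.480: g = 0.1995, g' = -0.695 → ψ = 0.767
  ψ = 0.767: g = 0.0053, g' = -0.709 → ψ = 0.774
Converged at ψ = 0.774.

two-phase, V/F = 0.774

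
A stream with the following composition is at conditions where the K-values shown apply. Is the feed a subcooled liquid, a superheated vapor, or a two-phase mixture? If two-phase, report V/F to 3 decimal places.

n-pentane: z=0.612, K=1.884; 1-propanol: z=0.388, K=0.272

ΣzᵢKᵢ = 1.259; Σzᵢ/Kᵢ = 1.751.
Both exceed 1, so a two-phase solution exists.
Binary case is linear: z₁(K₁−1)(1+ψ(K₂−1)) + z₂(K₂−1)(1+ψ(K₁−1)) = 0
⇒ ψ = [z₁(K₁−1)+z₂(K₂−1)] / [−(K₁−1)(K₂−1)] = 0.2585/0.6436 = 0.402

two-phase, V/F = 0.402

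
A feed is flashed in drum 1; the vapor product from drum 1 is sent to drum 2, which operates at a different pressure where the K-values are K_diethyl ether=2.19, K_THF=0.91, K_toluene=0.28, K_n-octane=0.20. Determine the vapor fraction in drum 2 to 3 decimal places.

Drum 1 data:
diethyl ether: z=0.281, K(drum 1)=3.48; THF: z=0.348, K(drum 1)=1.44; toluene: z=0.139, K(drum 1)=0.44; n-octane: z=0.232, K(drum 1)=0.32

Drum 1:
Material balance + equilibrium reduce to Σ zᵢ(Kᵢ−1)/(1+ψ₁(Kᵢ−1)) = 0.
Check two-phase: ΣzᵢKᵢ = 1.614 > 1 and Σzᵢ/Kᵢ = 1.363 > 1, so g(0) = 0.614 > 0 and g(1) = -0.363 < 0.
Iterate (Newton) starting at ψ₁ = 0.5:
  ψ₁ = 0.500: g = 0.0895, g' = -0.720 → ψ₁ = 0.624
Converged at ψ₁ = 0.624.
Drum-1 compositions:
  diethyl ether: x = 0.110, y = 0.384
  THF: x = 0.273, y = 0.393
  toluene: x = 0.214, y = 0.094
  n-octane: x = 0.403, y = 0.129
Drum-2 feed = drum-1 vapor: z₂ = (0.3839, 0.3932, 0.0940, 0.1290).
Drum 2:
Let ψ₂ = V/F and solve Σ zᵢ(Kᵢ−1)/(1+ψ₂(Kᵢ−1)) = 0.
g(0) = ΣzᵢKᵢ − 1 = 0.251 and g(1) = 1 − Σzᵢ/Kᵢ = -0.588, so a root lies in (0, 1).
Newton–Raphson from ψ₂ = 0.41:
  ψ₂ = 0.410: g = 0.0207, g' = -0.530 → ψ₂ = 0.449
Converged at ψ₂ = 0.449.
  diethyl ether: x = 0.250, y = 0.548
  THF: x = 0.410, y = 0.373
  toluene: x = 0.139, y = 0.039
  n-octane: x = 0.201, y = 0.040

V/F (drum 2) = 0.449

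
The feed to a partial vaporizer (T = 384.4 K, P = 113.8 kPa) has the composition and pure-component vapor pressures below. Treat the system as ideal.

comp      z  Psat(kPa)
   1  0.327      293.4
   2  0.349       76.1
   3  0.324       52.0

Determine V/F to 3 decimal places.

Raoult's law: Kᵢ = Pᵢˢᵃᵗ/P = Pᵢˢᵃᵗ/113.8.
  K_1 = 293.4/113.8 = 2.57821, K_2 = 76.1/113.8 = 0.66872, K_3 = 52.0/113.8 = 0.45694
Iterate (Newton) starting at V/F = 0.65:
  V/F = 0.650: g = -0.1645, g' = -0.489 → V/F = 0.313
  V/F = 0.313: g = 0.0042, g' = -0.551 → V/F = 0.321
Converged at V/F = 0.321.

V/F = 0.321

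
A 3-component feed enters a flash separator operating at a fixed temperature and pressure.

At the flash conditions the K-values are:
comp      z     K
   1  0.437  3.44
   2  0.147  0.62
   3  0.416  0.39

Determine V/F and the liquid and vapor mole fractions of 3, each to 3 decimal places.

Material balance + equilibrium reduce to Σ zᵢ(Kᵢ−1)/(1+V/F(Kᵢ−1)) = 0.
g(0) = ΣzᵢKᵢ − 1 = 0.757 and g(1) = 1 − Σzᵢ/Kᵢ = -0.431, so a root lies in (0, 1).
Newton iteration, V/F⁰ = 0.62:
  V/F = 0.620: g = -0.0568, g' = -0.849 → V/F = 0.553
Converged at V/F = 0.553.
Compositions from xᵢ = zᵢ/(1+V/F(Kᵢ−1)), yᵢ = Kᵢxᵢ:
  1: x = 0.186, y = 0.640
  2: x = 0.186, y = 0.115
  3: x = 0.628, y = 0.245

V/F = 0.553, x_3 = 0.628, y_3 = 0.245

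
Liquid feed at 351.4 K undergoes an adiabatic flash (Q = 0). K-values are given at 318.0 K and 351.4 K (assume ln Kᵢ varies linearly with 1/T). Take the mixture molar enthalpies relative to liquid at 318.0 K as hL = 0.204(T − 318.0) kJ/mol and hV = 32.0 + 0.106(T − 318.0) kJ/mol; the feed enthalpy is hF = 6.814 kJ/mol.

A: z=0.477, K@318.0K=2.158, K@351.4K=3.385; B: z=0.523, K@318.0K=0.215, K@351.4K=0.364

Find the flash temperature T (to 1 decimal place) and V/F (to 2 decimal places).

T = 320.8 K, V/F = 0.20

Adiabatic flash: solve Rachford–Rice at each trial T, then check hF = ψ·hV(T) + (1−ψ)·hL(T).
  T = 318.0 K: K = (2.158, 0.215), RR gives ψ = 0.156, H_out = 4.992 kJ/mol
  T = 351.4 K: K = (3.385, 0.364), RR gives ψ = 0.531, H_out = 22.059 kJ/mol
  T = 334.7 K: K = (2.733, 0.283), RR gives ψ = 0.364, H_out = 14.457 kJ/mol
  T = 326.4 K: K = (2.438, 0.248), RR gives ψ = 0.270, H_out = 10.147 kJ/mol
  T = 322.2 K: K = (2.295, 0.231), RR gives ψ = 0.217, H_out = 7.700 kJ/mol
  T = 320.1 K: K = (2.226, 0.223), RR gives ψ = 0.187, H_out = 6.384 kJ/mol
Linear interpolation between T = 320.1 (H_out = 6.384) and T = 322.2 (H_out = 7.700) on hF = 6.814 gives T ≈ 320.8 K, at which ψ = 0.20.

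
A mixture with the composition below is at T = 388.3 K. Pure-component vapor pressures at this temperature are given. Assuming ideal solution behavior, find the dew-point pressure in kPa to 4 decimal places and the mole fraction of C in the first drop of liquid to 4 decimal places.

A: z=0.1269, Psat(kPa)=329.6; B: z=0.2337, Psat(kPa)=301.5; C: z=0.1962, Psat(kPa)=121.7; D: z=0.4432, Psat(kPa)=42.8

Pdew = 76.1763 kPa, x_C = 0.1228

At the dew point ψ → 1, so Σzᵢ/Kᵢ = 1 with Kᵢ = Pᵢˢᵃᵗ/P ⇒ 1/P = Σzᵢ/Pᵢˢᵃᵗ.
1/P = 0.1269/329.6 + 0.2337/301.5 + 0.1962/121.7 + 0.4432/42.8 = 0.0131274 ⇒ P = 76.1763 kPa
xᵢ = zᵢP/Pᵢˢᵃᵗ ⇒ x_C = 0.1962·76.1763/121.7 = 0.1228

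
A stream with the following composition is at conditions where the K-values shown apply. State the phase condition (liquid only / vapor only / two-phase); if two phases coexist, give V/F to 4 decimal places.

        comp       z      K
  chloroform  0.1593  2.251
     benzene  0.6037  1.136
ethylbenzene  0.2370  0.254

ΣzᵢKᵢ = 1.1046; Σzᵢ/Kᵢ = 1.5353.
Both exceed 1, so a two-phase solution exists.
Material balance + equilibrium reduce to Σ zᵢ(Kᵢ−1)/(1+ψ(Kᵢ−1)) = 0.
Newton iteration, ψ⁰ = 0.5:
  ψ = 0.5000: g = -0.08251, g' = -0.4396 → ψ = 0.3123
  ψ = 0.3123: g = -0.00846, g' = -0.3634 → ψ = 0.2891
  ψ = 0.2891: g = -0.00005, g' = -0.3592 → ψ = 0.2889
Converged at ψ = 0.2889.

two-phase, V/F = 0.2889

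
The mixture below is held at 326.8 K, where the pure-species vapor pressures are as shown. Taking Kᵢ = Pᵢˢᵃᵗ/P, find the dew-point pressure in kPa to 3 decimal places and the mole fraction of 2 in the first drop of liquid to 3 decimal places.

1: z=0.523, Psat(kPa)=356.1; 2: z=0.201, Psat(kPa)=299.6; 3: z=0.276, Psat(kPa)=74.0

Pdew = 170.378 kPa, x_2 = 0.114

At the dew point ψ → 1, so Σzᵢ/Kᵢ = 1 with Kᵢ = Pᵢˢᵃᵗ/P ⇒ 1/P = Σzᵢ/Pᵢˢᵃᵗ.
1/P = 0.523/356.1 + 0.201/299.6 + 0.276/74.0 = 0.005869 ⇒ P = 170.378 kPa
xᵢ = zᵢP/Pᵢˢᵃᵗ ⇒ x_2 = 0.201·170.378/299.6 = 0.114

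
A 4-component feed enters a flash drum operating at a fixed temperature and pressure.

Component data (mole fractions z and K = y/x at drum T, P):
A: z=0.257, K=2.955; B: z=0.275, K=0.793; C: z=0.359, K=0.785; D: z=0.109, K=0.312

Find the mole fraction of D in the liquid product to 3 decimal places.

x_D = 0.162

Material balance + equilibrium reduce to Σ zᵢ(Kᵢ−1)/(1+ψ(Kᵢ−1)) = 0.
Feasibility: ΣzᵢKᵢ = 1.293, Σzᵢ/Kᵢ = 1.240 — both > 1, two phases present.
Newton iteration, ψ⁰ = 0.5:
  ψ = 0.500: g = -0.0102, g' = -0.407 → ψ = 0.475
Converged at ψ = 0.475.
Compositions from xᵢ = zᵢ/(1+ψ(Kᵢ−1)), yᵢ = Kᵢxᵢ:
  A: x = 0.133, y = 0.394
  B: x = 0.305, y = 0.242
  C: x = 0.400, y = 0.314
  D: x = 0.162, y = 0.051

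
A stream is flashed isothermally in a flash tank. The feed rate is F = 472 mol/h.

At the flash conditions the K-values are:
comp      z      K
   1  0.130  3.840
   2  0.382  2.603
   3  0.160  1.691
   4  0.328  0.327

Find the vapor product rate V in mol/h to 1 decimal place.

V = 365.3 mol/h

Newton iteration, β⁰ = 0.5:
  β = 0.500: g = 0.2419, g' = -0.861 → β = 0.781
  β = 0.781: g = -0.0068, g' = -0.987 → β = 0.774
Converged at β = 0.774.
Then V = β·F = 0.7740·472 = 365.3 mol/h and L = F − V = 106.7 mol/h.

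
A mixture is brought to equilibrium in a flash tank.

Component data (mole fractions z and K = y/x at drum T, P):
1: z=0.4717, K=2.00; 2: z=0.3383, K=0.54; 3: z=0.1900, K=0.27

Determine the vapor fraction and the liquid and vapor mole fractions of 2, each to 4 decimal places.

ψ = 0.3087, x_2 = 0.3943, y_2 = 0.2129

Let ψ = V/F and solve Σ zᵢ(Kᵢ−1)/(1+ψ(Kᵢ−1)) = 0.
Check two-phase: ΣzᵢKᵢ = 1.1774 > 1 and Σzᵢ/Kᵢ = 1.5660 > 1, so g(0) = 0.1774 > 0 and g(1) = -0.5660 < 0.
Iterate (Newton) starting at ψ = 0.5:
  ψ = 0.5000: g = -0.10606, g' = -0.5815 → ψ = 0.3176
  ψ = 0.3176: g = -0.00481, g' = -0.5415 → ψ = 0.3087
Converged at ψ = 0.3087.
Compositions from xᵢ = zᵢ/(1+ψ(Kᵢ−1)), yᵢ = Kᵢxᵢ:
  1: x = 0.3604, y = 0.7209
  2: x = 0.3943, y = 0.2129
  3: x = 0.2453, y = 0.0662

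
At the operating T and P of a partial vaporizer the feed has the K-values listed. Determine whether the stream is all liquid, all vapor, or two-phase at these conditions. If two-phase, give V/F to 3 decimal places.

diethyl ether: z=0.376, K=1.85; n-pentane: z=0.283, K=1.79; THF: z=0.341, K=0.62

all vapor

ΣzᵢKᵢ = 1.414; Σzᵢ/Kᵢ = 0.911.
Since Σzᵢ/Kᵢ < 1 the mixture is above its dew point — single vapor phase.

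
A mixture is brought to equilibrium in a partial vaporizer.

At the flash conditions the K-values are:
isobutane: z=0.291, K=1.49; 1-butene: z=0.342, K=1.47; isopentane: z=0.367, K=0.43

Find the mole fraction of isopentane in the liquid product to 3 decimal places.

x_isopentane = 0.457

Let ψ = V/F and solve Σ zᵢ(Kᵢ−1)/(1+ψ(Kᵢ−1)) = 0.
Feasibility: ΣzᵢKᵢ = 1.094, Σzᵢ/Kᵢ = 1.281 — both > 1, two phases present.
Iterate (Newton) starting at ψ = 0.61:
  ψ = 0.610: g = -0.0860, g' = -0.367 → ψ = 0.376
  ψ = 0.376: g = -0.0092, g' = -0.298 → ψ = 0.345
Converged at ψ = 0.345.
Compositions from xᵢ = zᵢ/(1+ψ(Kᵢ−1)), yᵢ = Kᵢxᵢ:
  isobutane: x = 0.249, y = 0.371
  1-butene: x = 0.294, y = 0.433
  isopentane: x = 0.457, y = 0.196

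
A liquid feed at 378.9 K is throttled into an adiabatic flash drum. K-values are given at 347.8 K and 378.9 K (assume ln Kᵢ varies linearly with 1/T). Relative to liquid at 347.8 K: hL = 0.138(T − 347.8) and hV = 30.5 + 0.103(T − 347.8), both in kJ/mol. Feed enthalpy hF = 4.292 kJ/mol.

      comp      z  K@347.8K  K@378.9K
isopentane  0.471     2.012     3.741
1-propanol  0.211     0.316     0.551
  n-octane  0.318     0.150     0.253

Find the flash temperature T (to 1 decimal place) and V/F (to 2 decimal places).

T = 350.0 K, V/F = 0.13

Adiabatic flash: solve Rachford–Rice at each trial T, then check hF = ψ·hV(T) + (1−ψ)·hL(T).
  T = 347.8 K: K = (2.012, 0.316, 0.150), RR gives ψ = 0.078, H_out = 2.372 kJ/mol
  T = 378.9 K: K = (3.741, 0.551, 0.253), RR gives ψ = 0.538, H_out = 20.105 kJ/mol
  T = 363.4 K: K = (2.783, 0.423, 0.197), RR gives ψ = 0.359, H_out = 12.897 kJ/mol
  T = 355.6 K: K = (2.375, 0.367, 0.172), RR gives ψ = 0.241, H_out = 8.359 kJ/mol
  T = 351.7 K: K = (2.188, 0.341, 0.161), RR gives ψ = 0.167, H_out = 5.617 kJ/mol
  T = 349.8 K: K = (2.101, 0.328, 0.156), RR gives ψ = 0.126, H_out = 4.112 kJ/mol
Linear interpolation between T = 349.8 (H_out = 4.112) and T = 351.7 (H_out = 5.617) on hF = 4.292 gives T ≈ 350.0 K, at which ψ = 0.13.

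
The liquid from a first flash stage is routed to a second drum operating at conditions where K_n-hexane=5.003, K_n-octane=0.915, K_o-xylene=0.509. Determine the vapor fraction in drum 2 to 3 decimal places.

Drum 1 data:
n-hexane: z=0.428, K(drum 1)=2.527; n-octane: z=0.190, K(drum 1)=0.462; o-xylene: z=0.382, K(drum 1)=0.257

V/F (drum 2) = 0.621

Drum 1:
Material balance + equilibrium reduce to Σ zᵢ(Kᵢ−1)/(1+ψ₁(Kᵢ−1)) = 0.
Feasibility: ΣzᵢKᵢ = 1.268, Σzᵢ/Kᵢ = 2.067 — both > 1, two phases present.
Newton iteration, ψ₁⁰ = 0.5:
  ψ₁ = 0.500: g = -0.2208, g' = -0.958 → ψ₁ = 0.269
  ψ₁ = 0.269: g = -0.0114, g' = -0.906 → ψ₁ = 0.257
Converged at ψ₁ = 0.257.
Drum-1 compositions:
  n-hexane: x = 0.307, y = 0.777
  n-octane: x = 0.220, y = 0.102
  o-xylene: x = 0.472, y = 0.121
Drum-2 feed = drum-1 liquid: z₂ = (0.3074, 0.2205, 0.4721).
Drum 2:
Newton iteration, ψ₂⁰ = 0.5:
  ψ₂ = 0.500: g = 0.0832, g' = -0.748 → ψ₂ = 0.611
  ψ₂ = 0.611: g = 0.0061, g' = -0.649 → ψ₂ = 0.621
Converged at ψ₂ = 0.621.
  n-hexane: x = 0.088, y = 0.441
  n-octane: x = 0.233, y = 0.213
  o-xylene: x = 0.679, y = 0.346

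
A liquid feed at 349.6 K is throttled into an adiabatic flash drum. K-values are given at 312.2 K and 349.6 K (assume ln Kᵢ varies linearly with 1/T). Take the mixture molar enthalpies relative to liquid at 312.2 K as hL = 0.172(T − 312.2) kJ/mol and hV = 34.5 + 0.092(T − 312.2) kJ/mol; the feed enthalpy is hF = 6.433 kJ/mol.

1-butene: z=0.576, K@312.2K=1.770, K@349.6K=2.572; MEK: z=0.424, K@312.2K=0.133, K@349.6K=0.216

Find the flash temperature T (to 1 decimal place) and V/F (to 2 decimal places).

Adiabatic flash: solve Rachford–Rice at each trial T, then check hF = ψ·hV(T) + (1−ψ)·hL(T).
  T = 312.2 K: K = (1.770, 0.133), RR gives ψ = 0.114, H_out = 3.923 kJ/mol
  T = 349.6 K: K = (2.572, 0.216), RR gives ψ = 0.465, H_out = 21.083 kJ/mol
  T = 330.9 K: K = (2.156, 0.172), RR gives ψ = 0.329, H_out = 14.069 kJ/mol
  T = 321.5 K: K = (1.958, 0.152), RR gives ψ = 0.236, H_out = 9.581 kJ/mol
  T = 316.9 K: K = (1.864, 0.142), RR gives ψ = 0.181, H_out = 6.980 kJ/mol
  T = 314.5 K: K = (1.816, 0.137), RR gives ψ = 0.148, H_out = 5.477 kJ/mol
Linear interpolation between T = 314.5 (H_out = 5.477) and T = 316.9 (H_out = 6.980) on hF = 6.433 gives T ≈ 316.0 K, at which ψ = 0.17.

T = 316.0 K, V/F = 0.17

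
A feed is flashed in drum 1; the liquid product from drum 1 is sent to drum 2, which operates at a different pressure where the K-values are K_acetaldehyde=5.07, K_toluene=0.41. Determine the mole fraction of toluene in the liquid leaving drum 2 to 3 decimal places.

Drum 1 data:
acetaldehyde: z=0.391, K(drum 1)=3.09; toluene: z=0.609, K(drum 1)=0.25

x_toluene (drum 2) = 0.873

Drum 1:
Rachford–Rice: g(ψ₁) = Σ zᵢ(Kᵢ−1)/(1+ψ₁(Kᵢ−1)) = 0.
Check two-phase: ΣzᵢKᵢ = 1.360 > 1 and Σzᵢ/Kᵢ = 2.563 > 1, so g(0) = 0.360 > 0 and g(1) = -1.563 < 0.
Binary case is linear: z₁(K₁−1)(1+ψ₁(K₂−1)) + z₂(K₂−1)(1+ψ₁(K₁−1)) = 0
⇒ ψ₁ = [z₁(K₁−1)+z₂(K₂−1)] / [−(K₁−1)(K₂−1)] = 0.3604/1.5675 = 0.230
Drum-1 compositions:
  acetaldehyde: x = 0.264, y = 0.816
  toluene: x = 0.736, y = 0.184
Drum-2 feed = drum-1 liquid: z₂ = (0.2641, 0.7359).
Drum 2:
Let ψ₂ = V/F and solve Σ zᵢ(Kᵢ−1)/(1+ψ₂(Kᵢ−1)) = 0.
g(0) = ΣzᵢKᵢ − 1 = 0.641 and g(1) = 1 − Σzᵢ/Kᵢ = -0.847, so a root lies in (0, 1).
Binary case is linear: z₁(K₁−1)(1+ψ₂(K₂−1)) + z₂(K₂−1)(1+ψ₂(K₁−1)) = 0
⇒ ψ₂ = [z₁(K₁−1)+z₂(K₂−1)] / [−(K₁−1)(K₂−1)] = 0.6406/2.4013 = 0.267
  acetaldehyde: x = 0.127, y = 0.642
  toluene: x = 0.873, y = 0.358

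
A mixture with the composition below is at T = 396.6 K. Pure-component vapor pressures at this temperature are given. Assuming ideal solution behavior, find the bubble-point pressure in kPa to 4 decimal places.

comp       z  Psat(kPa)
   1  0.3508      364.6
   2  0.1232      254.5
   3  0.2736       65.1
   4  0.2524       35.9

At the bubble point ψ → 0, so ΣzᵢKᵢ = 1 with Kᵢ = Pᵢˢᵃᵗ/P ⇒ P = ΣzᵢPᵢˢᵃᵗ.
P = 0.3508·364.6 + 0.1232·254.5 + 0.2736·65.1 + 0.2524·35.9 = 186.1286 kPa

Pbub = 186.1286 kPa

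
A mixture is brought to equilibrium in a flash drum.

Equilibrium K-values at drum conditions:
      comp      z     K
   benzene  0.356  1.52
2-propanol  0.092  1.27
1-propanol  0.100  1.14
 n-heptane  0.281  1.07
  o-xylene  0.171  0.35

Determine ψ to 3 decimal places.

ψ = 0.645

Iterate (Newton) starting at ψ = 0.35:
  ψ = 0.350: g = 0.0680, g' = -0.199 → ψ = 0.692
  ψ = 0.692: g = -0.0135, g' = -0.298 → ψ = 0.647
  ψ = 0.647: g = -0.0005, g' = -0.277 → ψ = 0.645
Converged at ψ = 0.645.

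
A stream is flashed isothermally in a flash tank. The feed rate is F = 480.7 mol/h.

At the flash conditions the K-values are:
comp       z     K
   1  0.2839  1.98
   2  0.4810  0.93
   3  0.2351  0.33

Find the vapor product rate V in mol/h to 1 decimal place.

Material balance + equilibrium reduce to Σ zᵢ(Kᵢ−1)/(1+β(Kᵢ−1)) = 0.
Feasibility: ΣzᵢKᵢ = 1.0870, Σzᵢ/Kᵢ = 1.3730 — both > 1, two phases present.
Newton–Raphson from β = 0.5:
  β = 0.5000: g = -0.08503, g' = -0.3640 → β = 0.2664
  β = 0.2664: g = -0.00542, g' = -0.3303 → β = 0.2500
Converged at β = 0.2500.
Then V = β·F = 0.2500·480.7 = 120.2 mol/h and L = F − V = 360.5 mol/h.

V = 120.2 mol/h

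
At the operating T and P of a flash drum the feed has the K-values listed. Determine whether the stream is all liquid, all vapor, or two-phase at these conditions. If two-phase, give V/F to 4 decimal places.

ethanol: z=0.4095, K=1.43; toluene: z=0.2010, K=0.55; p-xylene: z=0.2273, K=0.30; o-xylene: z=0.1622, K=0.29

ΣzᵢKᵢ = 0.8114; Σzᵢ/Kᵢ = 1.9688.
Since ΣzᵢKᵢ < 1 the mixture is below its bubble point — single liquid phase.

all liquid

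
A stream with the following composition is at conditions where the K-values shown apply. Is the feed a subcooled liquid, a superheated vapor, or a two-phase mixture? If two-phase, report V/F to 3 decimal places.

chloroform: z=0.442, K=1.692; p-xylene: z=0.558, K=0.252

subcooled liquid

ΣzᵢKᵢ = 0.888; Σzᵢ/Kᵢ = 2.476.
Since ΣzᵢKᵢ < 1 the mixture is below its bubble point — single liquid phase.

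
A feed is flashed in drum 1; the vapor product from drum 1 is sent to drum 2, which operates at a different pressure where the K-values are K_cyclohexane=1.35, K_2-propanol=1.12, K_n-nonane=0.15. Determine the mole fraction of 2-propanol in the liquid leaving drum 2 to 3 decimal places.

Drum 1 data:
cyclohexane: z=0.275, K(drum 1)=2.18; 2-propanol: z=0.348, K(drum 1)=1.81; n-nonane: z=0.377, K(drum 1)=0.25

Drum 1:
Let ψ₁ = V/F and solve Σ zᵢ(Kᵢ−1)/(1+ψ₁(Kᵢ−1)) = 0.
Check two-phase: ΣzᵢKᵢ = 1.324 > 1 and Σzᵢ/Kᵢ = 1.826 > 1, so g(0) = 0.324 > 0 and g(1) = -0.826 < 0.
Iterate (Newton) starting at ψ₁ = 0.37:
  ψ₁ = 0.370: g = 0.0514, g' = -0.727 → ψ₁ = 0.441
  ψ₁ = 0.441: g = -0.0012, g' = -0.763 → ψ₁ = 0.439
Converged at ψ₁ = 0.439.
Drum-1 compositions:
  cyclohexane: x = 0.181, y = 0.395
  2-propanol: x = 0.257, y = 0.465
  n-nonane: x = 0.562, y = 0.141
Drum-2 feed = drum-1 vapor: z₂ = (0.3949, 0.4646, 0.1405).
Drum 2:
Rachford–Rice: g(ψ₂) = Σ zᵢ(Kᵢ−1)/(1+ψ₂(Kᵢ−1)) = 0.
g(0) = ΣzᵢKᵢ − 1 = 0.074 and g(1) = 1 − Σzᵢ/Kᵢ = -0.644, so a root lies in (0, 1).
Newton iteration, ψ₂⁰ = 0.5:
  ψ₂ = 0.500: g = -0.0376, g' = -0.348 → ψ₂ = 0.392
  ψ₂ = 0.392: g = -0.0044, g' = -0.272 → ψ₂ = 0.376
Converged at ψ₂ = 0.376.
  cyclohexane: x = 0.349, y = 0.471
  2-propanol: x = 0.445, y = 0.498
  n-nonane: x = 0.206, y = 0.031

x_2-propanol (drum 2) = 0.445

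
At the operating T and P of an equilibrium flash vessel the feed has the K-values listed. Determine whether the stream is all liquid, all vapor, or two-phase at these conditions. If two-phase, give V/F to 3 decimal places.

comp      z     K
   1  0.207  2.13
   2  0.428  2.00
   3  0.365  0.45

two-phase, V/F = 0.804

ΣzᵢKᵢ = 1.461; Σzᵢ/Kᵢ = 1.122.
Both exceed 1, so a two-phase solution exists.
Newton–Raphson from ψ = 0.37:
  ψ = 0.370: g = 0.2253, g' = -0.534 → ψ = 0.792
  ψ = 0.792: g = 0.0064, g' = -0.554 → ψ = 0.804
Converged at ψ = 0.804.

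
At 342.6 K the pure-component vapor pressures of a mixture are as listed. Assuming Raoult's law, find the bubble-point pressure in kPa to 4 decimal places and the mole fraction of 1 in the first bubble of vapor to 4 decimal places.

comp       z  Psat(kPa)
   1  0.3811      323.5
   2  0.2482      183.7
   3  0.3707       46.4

At the bubble point ψ → 0, so ΣzᵢKᵢ = 1 with Kᵢ = Pᵢˢᵃᵗ/P ⇒ P = ΣzᵢPᵢˢᵃᵗ.
P = 0.3811·323.5 + 0.2482·183.7 + 0.3707·46.4 = 186.0807 kPa
yᵢ = zᵢPᵢˢᵃᵗ/P ⇒ y_1 = 0.3811·323.5/186.0807 = 0.6625

Pbub = 186.0807 kPa, y_1 = 0.6625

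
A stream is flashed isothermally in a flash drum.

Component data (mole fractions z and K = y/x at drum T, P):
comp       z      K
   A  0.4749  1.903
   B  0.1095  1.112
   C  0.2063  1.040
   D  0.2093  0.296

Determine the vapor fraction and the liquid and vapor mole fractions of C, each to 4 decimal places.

ψ = 0.6846, x_C = 0.2008, y_C = 0.2088

Let ψ = V/F and solve Σ zᵢ(Kᵢ−1)/(1+ψ(Kᵢ−1)) = 0.
Check two-phase: ΣzᵢKᵢ = 1.3020 > 1 and Σzᵢ/Kᵢ = 1.2535 > 1, so g(0) = 0.3020 > 0 and g(1) = -0.2535 < 0.
Newton iteration, ψ⁰ = 0.5:
  ψ = 0.5000: g = 0.08776, g' = -0.4324 → ψ = 0.7030
  ψ = 0.7030: g = -0.01000, g' = -0.5530 → ψ = 0.6849
  ψ = 0.6849: g = -0.00015, g' = -0.5362 → ψ = 0.6846
Converged at ψ = 0.6846.
Compositions from xᵢ = zᵢ/(1+ψ(Kᵢ−1)), yᵢ = Kᵢxᵢ:
  A: x = 0.2935, y = 0.5585
  B: x = 0.1017, y = 0.1131
  C: x = 0.2008, y = 0.2088
  D: x = 0.4040, y = 0.1196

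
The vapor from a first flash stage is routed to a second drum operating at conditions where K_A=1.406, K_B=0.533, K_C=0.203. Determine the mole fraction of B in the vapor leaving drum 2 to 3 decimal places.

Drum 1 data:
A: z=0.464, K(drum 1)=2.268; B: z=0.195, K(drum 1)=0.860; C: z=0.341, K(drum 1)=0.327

Drum 1:
Material balance + equilibrium reduce to Σ zᵢ(Kᵢ−1)/(1+ψ₁(Kᵢ−1)) = 0.
g(0) = ΣzᵢKᵢ − 1 = 0.332 and g(1) = 1 − Σzᵢ/Kᵢ = -0.474, so a root lies in (0, 1).
Iterate (Newton) starting at ψ₁ = 0.5:
  ψ₁ = 0.500: g = -0.0152, g' = -0.635 → ψ₁ = 0.476
Converged at ψ₁ = 0.476.
Drum-1 compositions:
  A: x = 0.289, y = 0.656
  B: x = 0.209, y = 0.180
  C: x = 0.502, y = 0.164
Drum-2 feed = drum-1 vapor: z₂ = (0.6563, 0.1797, 0.1641).
Drum 2:
Let ψ₂ = V/F and solve Σ zᵢ(Kᵢ−1)/(1+ψ₂(Kᵢ−1)) = 0.
g(0) = ΣzᵢKᵢ − 1 = 0.052 and g(1) = 1 − Σzᵢ/Kᵢ = -0.612, so a root lies in (0, 1).
Newton iteration, ψ₂⁰ = 0.33:
  ψ₂ = 0.330: g = -0.0417, g' = -0.331 → ψ₂ = 0.204
  ψ₂ = 0.204: g = -0.0028, g' = -0.289 → ψ₂ = 0.194
Converged at ψ₂ = 0.194.
  A: x = 0.608, y = 0.855
  B: x = 0.198, y = 0.105
  C: x = 0.194, y = 0.039

y_B (drum 2) = 0.105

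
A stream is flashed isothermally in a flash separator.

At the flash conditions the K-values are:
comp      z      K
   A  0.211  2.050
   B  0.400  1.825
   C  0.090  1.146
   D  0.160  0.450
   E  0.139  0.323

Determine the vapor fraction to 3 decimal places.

ψ = 0.748

Rachford–Rice: g(ψ) = Σ zᵢ(Kᵢ−1)/(1+ψ(Kᵢ−1)) = 0.
g(0) = ΣzᵢKᵢ − 1 = 0.383 and g(1) = 1 − Σzᵢ/Kᵢ = -0.187, so a root lies in (0, 1).
Newton iteration, ψ⁰ = 0.5:
  ψ = 0.500: g = 0.1275, g' = -0.476 → ψ = 0.768
  ψ = 0.768: g = -0.0119, g' = -0.596 → ψ = 0.748
Converged at ψ = 0.748.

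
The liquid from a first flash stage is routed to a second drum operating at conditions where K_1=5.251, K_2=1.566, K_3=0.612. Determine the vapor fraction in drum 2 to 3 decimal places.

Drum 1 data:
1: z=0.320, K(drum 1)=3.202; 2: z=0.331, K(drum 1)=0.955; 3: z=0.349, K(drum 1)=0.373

V/F (drum 2) = 0.778

Drum 1:
Iterate (Newton) starting at ψ₁ = 0.5:
  ψ₁ = 0.500: g = 0.0014, g' = -0.643 → ψ₁ = 0.502
Converged at ψ₁ = 0.502.
Drum-1 compositions:
  1: x = 0.152, y = 0.487
  2: x = 0.339, y = 0.323
  3: x = 0.509, y = 0.190
Drum-2 feed = drum-1 liquid: z₂ = (0.1520, 0.3387, 0.5094).
Drum 2:
Rachford–Rice: g(ψ₂) = Σ zᵢ(Kᵢ−1)/(1+ψ₂(Kᵢ−1)) = 0.
Feasibility: ΣzᵢKᵢ = 1.640, Σzᵢ/Kᵢ = 1.078 — both > 1, two phases present.
Newton–Raphson from ψ₂ = 0.58:
  ψ₂ = 0.580: g = 0.0757, g' = -0.418 → ψ₂ = 0.761
  ψ₂ = 0.761: g = 0.0060, g' = -0.360 → ψ₂ = 0.778
Converged at ψ₂ = 0.778.
  1: x = 0.035, y = 0.185
  2: x = 0.235, y = 0.368
  3: x = 0.730, y = 0.447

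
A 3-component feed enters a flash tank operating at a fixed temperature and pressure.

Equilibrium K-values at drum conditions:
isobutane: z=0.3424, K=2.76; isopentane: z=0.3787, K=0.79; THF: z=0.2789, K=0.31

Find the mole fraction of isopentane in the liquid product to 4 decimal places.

x_isopentane = 0.4136

Material balance + equilibrium reduce to Σ zᵢ(Kᵢ−1)/(1+ψ(Kᵢ−1)) = 0.
Feasibility: ΣzᵢKᵢ = 1.3307, Σzᵢ/Kᵢ = 1.5031 — both > 1, two phases present.
Newton–Raphson from ψ = 0.63:
  ψ = 0.6300: g = -0.14631, g' = -0.6762 → ψ = 0.4136
  ψ = 0.4136: g = -0.00765, g' = -0.6353 → ψ = 0.4016
Converged at ψ = 0.4016.
Compositions from xᵢ = zᵢ/(1+ψ(Kᵢ−1)), yᵢ = Kᵢxᵢ:
  isobutane: x = 0.2006, y = 0.5537
  isopentane: x = 0.4136, y = 0.3267
  THF: x = 0.3858, y = 0.1196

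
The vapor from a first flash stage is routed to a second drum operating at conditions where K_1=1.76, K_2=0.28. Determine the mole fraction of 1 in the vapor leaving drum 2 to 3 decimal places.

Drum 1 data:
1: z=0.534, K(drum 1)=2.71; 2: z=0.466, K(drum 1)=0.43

y_1 (drum 2) = 0.856

Drum 1:
Rachford–Rice: g(ψ₁) = Σ zᵢ(Kᵢ−1)/(1+ψ₁(Kᵢ−1)) = 0.
Check two-phase: ΣzᵢKᵢ = 1.648 > 1 and Σzᵢ/Kᵢ = 1.281 > 1, so g(0) = 0.648 > 0 and g(1) = -0.281 < 0.
Binary case is linear: z₁(K₁−1)(1+ψ₁(K₂−1)) + z₂(K₂−1)(1+ψ₁(K₁−1)) = 0
⇒ ψ₁ = [z₁(K₁−1)+z₂(K₂−1)] / [−(K₁−1)(K₂−1)] = 0.6475/0.9747 = 0.664
Drum-1 compositions:
  1: x = 0.250, y = 0.677
  2: x = 0.750, y = 0.323
Drum-2 feed = drum-1 vapor: z₂ = (0.6775, 0.3225).
Drum 2:
Let ψ₂ = V/F and solve Σ zᵢ(Kᵢ−1)/(1+ψ₂(Kᵢ−1)) = 0.
Check two-phase: ΣzᵢKᵢ = 1.283 > 1 and Σzᵢ/Kᵢ = 1.537 > 1, so g(0) = 0.283 > 0 and g(1) = -0.537 < 0.
Binary case is linear: z₁(K₁−1)(1+ψ₂(K₂−1)) + z₂(K₂−1)(1+ψ₂(K₁−1)) = 0
⇒ ψ₂ = [z₁(K₁−1)+z₂(K₂−1)] / [−(K₁−1)(K₂−1)] = 0.2827/0.5472 = 0.517
  1: x = 0.486, y = 0.856
  2: x = 0.514, y = 0.144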